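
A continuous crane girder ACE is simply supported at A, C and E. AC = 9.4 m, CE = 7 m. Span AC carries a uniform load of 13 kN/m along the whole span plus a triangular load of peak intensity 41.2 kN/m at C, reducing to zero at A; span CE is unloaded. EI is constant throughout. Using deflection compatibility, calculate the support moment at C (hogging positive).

Release continuity at C by inserting a hinge; the redundant is the internal moment M_C. The primary structure is two simply-supported spans AC and CE.
End slopes at the hinge C, treating each span as simply supported:
  span AC: UDL 13: wL³/(24EI) = 449.9/EI
  span AC: triangular load, peak 41.2: w₀L³/(45EI) = 760.4/EI
  relative rotation θ_0 = (1210 + 0)/EI = 1210/EI
A unit hogging moment at C produces rotation L₁/(3EI) + L₂/(3EI) = 5.467/EI.
Compatibility: M_C·(L₁+L₂)/(3EI) = θ_0, giving M_C = 221.4 kN·m (hogging).

M_C = 221.4 kN·m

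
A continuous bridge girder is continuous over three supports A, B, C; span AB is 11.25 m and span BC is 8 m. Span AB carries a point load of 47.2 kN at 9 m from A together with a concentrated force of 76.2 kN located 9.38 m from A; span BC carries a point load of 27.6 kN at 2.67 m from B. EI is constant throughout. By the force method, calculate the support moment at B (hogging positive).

Take M_B as the redundant. Released structure: two simple spans AB and BC with a hinge at B.
Rotations at B on the released spans (each span's end-slope, ×1/EI):
  span AB: point load 47.2 at a = 9: Pab(L + a)/(6LEI) = 286.7/EI
  span AB: point load 76.2 at a = 9.38: Pab(L + a)/(6LEI) = 408.5/EI
  span BC: point load 27.6 at a = 2.67: Pab(L + b)/(6LEI) = 109.1/EI
  relative rotation θ_0 = (695.2 + 109.1)/EI = 804.3/EI
A unit hogging moment at B produces rotation L₁/(3EI) + L₂/(3EI) = 6.417/EI.
Compatibility: M_B·(L₁+L₂)/(3EI) = θ_0, giving M_B = 125.3 kN·m (hogging).

M_B = 125.3 kN·m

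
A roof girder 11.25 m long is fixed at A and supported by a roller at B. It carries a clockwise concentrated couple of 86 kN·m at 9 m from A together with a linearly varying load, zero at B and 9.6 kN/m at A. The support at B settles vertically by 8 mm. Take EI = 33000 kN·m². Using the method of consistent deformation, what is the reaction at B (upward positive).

Take the reaction at B as the redundant and release it; the primary structure is a cantilever fixed at A.
Downward deflection at the released point B due to the loads:
  clockwise couple 86 at a = 9: M₀a(2L − a)/(2EI) = 5224/EI
  triangular load, peak 9.6 at the fixed end: w₀L⁴/(30EI) = 5126/EI
  δ_0 = 10350/EI
Tip deflection under a unit load at B: L³/(3EI) = 474.6/EI.
With EI = 33000 kN·m²: δ_0 = 0.31364 m and δ_{BB} = 0.014382 m/kN.
Compatibility — the beam at B must follow the support down by 0.008 m: δ_0 − R_B·δ_{BB} = 0.008, so R_B = (0.31364 − 0.008)/0.014382 = 21.25 kN.

R_B = 21.25 kN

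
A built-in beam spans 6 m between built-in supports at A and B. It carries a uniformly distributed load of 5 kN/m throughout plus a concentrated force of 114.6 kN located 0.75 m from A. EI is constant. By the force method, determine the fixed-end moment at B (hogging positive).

M_B = 24.4 kN·m

Release both end moments; the primary structure is a simply-supported span AB with redundants M_A and M_B.
End rotations of the released simple span under the applied load (×1/EI):
  at A: UDL 5: wL³/(24EI) = 45/EI
  at B: UDL 5: wL³/(24EI) = 45/EI
  at A: point load 114.6 at a = 0.75: Pab(L + b)/(6LEI) = 141/EI
  at B: point load 114.6 at a = 0.75: Pab(L + a)/(6LEI) = 84.61/EI
  θ_A0 = 186/EI,  θ_B0 = 129.6/EI
Flexibility coefficients: a unit moment at one end gives L/(3EI) there and L/(6EI) at the far end, so f₁₁ = f₂₂ = 2/EI and f₁₂ = f₂₁ = 1/EI.
Compatibility — zero rotation at each built-in end:
  2 M_A + 1 M_B = 186
  1 M_A + 2 M_B = 129.6
Solving the pair gives M_A = 80.81 kN·m and M_B = 24.4 kN·m (hogging).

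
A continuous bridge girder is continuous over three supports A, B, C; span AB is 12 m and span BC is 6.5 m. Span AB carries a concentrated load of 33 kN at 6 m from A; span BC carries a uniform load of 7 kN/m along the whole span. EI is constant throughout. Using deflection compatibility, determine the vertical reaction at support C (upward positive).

Insert a hinge at B; M_B is the redundant, and each span becomes simply supported.
Discontinuity in slope at B on the released structure — sum the simple-span end rotations:
  span AB: point load 33 at a = 6: Pab(L + a)/(6LEI) = 297/EI
  span BC: UDL 7: wL³/(24EI) = 80.1/EI
  relative rotation θ_0 = (297 + 80.1)/EI = 377.1/EI
A unit hogging moment at B produces rotation L₁/(3EI) + L₂/(3EI) = 6.167/EI.
Compatibility: M_B·(L₁+L₂)/(3EI) = θ_0, giving M_B = 61.15 kN·m (hogging).
Span BC, ΣM about C: R_B^{BC}·6.5 = 147.9 + 61.15, so R_B^{BC} = 32.16 kN and R_C = 45.5 − 32.16 = 13.34 kN.

R_C = 13.34 kN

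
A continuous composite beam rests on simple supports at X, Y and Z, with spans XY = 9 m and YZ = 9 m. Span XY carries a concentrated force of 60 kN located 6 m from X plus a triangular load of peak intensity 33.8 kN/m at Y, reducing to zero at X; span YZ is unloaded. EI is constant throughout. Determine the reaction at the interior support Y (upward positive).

Insert a hinge at Y; M_Y is the redundant, and each span becomes simply supported.
Rotations at Y on the released spans (each span's end-slope, ×1/EI):
  span XY: point load 60 at a = 6: Pab(L + a)/(6LEI) = 300/EI
  span XY: triangular load, peak 33.8: w₀L³/(45EI) = 547.6/EI
  relative rotation θ_0 = (847.6 + 0)/EI = 847.6/EI
A unit hogging moment at Y produces rotation L₁/(3EI) + L₂/(3EI) = 6/EI.
Slope continuity at Y: θ_0 = M_Y·6/EI, so M_Y = 847.6/6 = 141.3 kN·m (hogging).
Span XY, ΣM about X with M_Y applied at Y: R_Y^{XY}·9 = 1273 + 141.3, so R_Y^{XY} = 157.1 kN and R_X = 212.1 − 157.1 = 55 kN.
Span YZ, ΣM about Z: R_Y^{YZ}·9 = 0 + 141.3, so R_Y^{YZ} = 15.7 kN and R_Z = 0 − 15.7 = -15.7 kN.
R_Y = 157.1 + 15.7 = 172.8 kN.

R_Y = 172.8 kN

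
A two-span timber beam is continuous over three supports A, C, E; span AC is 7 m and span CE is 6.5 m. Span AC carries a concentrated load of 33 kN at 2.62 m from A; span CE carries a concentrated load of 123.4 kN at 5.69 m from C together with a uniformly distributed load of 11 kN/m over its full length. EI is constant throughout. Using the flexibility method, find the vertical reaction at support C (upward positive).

Insert a hinge at C; M_C is the redundant, and each span becomes simply supported.
Rotations at C on the released spans (each span's end-slope, ×1/EI):
  span AC: point load 33 at a = 2.62: Pab(L + a)/(6LEI) = 86.74/EI
  span CE: point load 123.4 at a = 5.69: Pab(L + b)/(6LEI) = 106.6/EI
  span CE: UDL 11: wL³/(24EI) = 125.9/EI
  relative rotation θ_0 = (86.74 + 232.5)/EI = 319.2/EI
A unit hogging moment at C produces rotation L₁/(3EI) + L₂/(3EI) = 4.5/EI.
Slope continuity at C: θ_0 = M_C·4.5/EI, so M_C = 319.2/4.5 = 70.94 kN·m (hogging).
Span AC, ΣM about A with M_C applied at C: R_C^{AC}·7 = 86.46 + 70.94, so R_C^{AC} = 22.49 kN and R_A = 33 − 22.49 = 10.51 kN.
Span CE, ΣM about E: R_C^{CE}·6.5 = 332.3 + 70.94, so R_C^{CE} = 62.04 kN and R_E = 194.9 − 62.04 = 132.9 kN.
R_C = 22.49 + 62.04 = 84.53 kN.

R_C = 84.53 kN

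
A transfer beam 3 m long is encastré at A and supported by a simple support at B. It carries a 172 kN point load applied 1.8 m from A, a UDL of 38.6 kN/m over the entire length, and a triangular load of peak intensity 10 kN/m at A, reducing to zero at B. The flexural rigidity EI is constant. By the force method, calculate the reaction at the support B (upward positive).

R_B = 120.7 kN

Choose R_B as the redundant. The primary structure is the cantilever fixed at A.
Free-end deflection of the primary structure under the applied loading (downward +):
  point load 172 at a = 1.8: Pa²(3L − a)/(6EI) = 668.7/EI
  UDL 38.6: wL⁴/(8EI) = 390.8/EI
  triangular load, peak 10 at the fixed end: w₀L⁴/(30EI) = 27/EI
  δ_0 = 1087/EI
Tip deflection under a unit load at B: L³/(3EI) = 9/EI.
The prop prevents deflection at B: R_B = δ_0/δ_{BB} = 1087/9 = 120.7 kN.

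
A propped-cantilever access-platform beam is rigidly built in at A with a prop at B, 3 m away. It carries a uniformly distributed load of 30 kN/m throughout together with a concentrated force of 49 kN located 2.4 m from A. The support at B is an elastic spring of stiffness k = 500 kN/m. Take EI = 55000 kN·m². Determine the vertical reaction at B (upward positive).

Release the roller at B. Primary structure: cantilever fixed at A.
Primary-structure tip deflection at B by superposition:
  UDL 30: wL⁴/(8EI) = 303.8/EI
  point load 49 at a = 2.4: Pa²(3L − a)/(6EI) = 310.5/EI
  δ_0 = 614.2/EI
Tip deflection under a unit load at B: L³/(3EI) = 9/EI.
With EI = 55000 kN·m²: δ_0 = 0.011168 m and δ_{BB} = 0.000164 m/kN.
Compatibility — the spring shortens by R_B/k under the reaction it provides: δ_0 − R_B·δ_{BB} = R_B/k. With 1/k = 0.002 m/kN, R_B = δ_0 / (δ_{BB} + 1/k) = 0.011168 / (0.000164 + 0.002) = 5.161 kN.

R_B = 5.161 kN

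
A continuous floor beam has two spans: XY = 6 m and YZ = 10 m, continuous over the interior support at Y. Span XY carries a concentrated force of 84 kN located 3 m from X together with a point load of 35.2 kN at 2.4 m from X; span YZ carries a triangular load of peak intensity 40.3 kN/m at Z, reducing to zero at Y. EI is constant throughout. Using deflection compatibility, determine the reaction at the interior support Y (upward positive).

Insert a hinge at Y; M_Y is the redundant, and each span becomes simply supported.
End slopes at the hinge Y, treating each span as simply supported:
  span XY: point load 84 at a = 3: Pab(L + a)/(6LEI) = 189/EI
  span XY: point load 35.2 at a = 2.4: Pab(L + a)/(6LEI) = 70.96/EI
  span YZ: triangular load, peak 40.3: 7w₀L³/(360EI) = 783.6/EI
  relative rotation θ_0 = (260 + 783.6)/EI = 1044/EI
A unit hogging moment at Y produces rotation L₁/(3EI) + L₂/(3EI) = 5.333/EI.
Compatibility: M_Y·(L₁+L₂)/(3EI) = θ_0, giving M_Y = 195.7 kN·m (hogging).
Span XY, ΣM about X with M_Y applied at Y: R_Y^{XY}·6 = 336.5 + 195.7, so R_Y^{XY} = 88.69 kN and R_X = 119.2 − 88.69 = 30.51 kN.
Span YZ, ΣM about Z: R_Y^{YZ}·10 = 671.7 + 195.7, so R_Y^{YZ} = 86.73 kN and R_Z = 201.5 − 86.73 = 114.8 kN.
R_Y = 88.69 + 86.73 = 175.4 kN.

R_Y = 175.4 kN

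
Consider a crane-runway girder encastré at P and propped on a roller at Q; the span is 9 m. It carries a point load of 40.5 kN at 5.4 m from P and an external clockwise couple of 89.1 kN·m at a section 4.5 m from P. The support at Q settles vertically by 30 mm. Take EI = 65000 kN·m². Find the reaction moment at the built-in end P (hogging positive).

M_P = 122.3 kN·m

Choose R_Q as the redundant. The primary structure is the cantilever fixed at P.
Deflection at Q on the released cantilever, summing each load's contribution:
  point load 40.5 at a = 5.4: Pa²(3L − a)/(6EI) = 4252/EI
  clockwise couple 89.1 at a = 4.5: M₀a(2L − a)/(2EI) = 2706/EI
  δ_0 = 6958/EI
Tip deflection under a unit load at Q: L³/(3EI) = 243/EI.
With EI = 65000 kN·m²: δ_0 = 0.10705 m and δ_{QQ} = 0.003738 m/kN.
Compatibility — the beam at Q must follow the support down by 0.03 m: δ_0 − R_Q·δ_{QQ} = 0.03, so R_Q = (0.10705 − 0.03)/0.003738 = 20.61 kN.
Moment equilibrium about P: M_P = Σ(load moments about P) − R_Q·L = 307.8 − 20.61×9 = 122.3 kN·m.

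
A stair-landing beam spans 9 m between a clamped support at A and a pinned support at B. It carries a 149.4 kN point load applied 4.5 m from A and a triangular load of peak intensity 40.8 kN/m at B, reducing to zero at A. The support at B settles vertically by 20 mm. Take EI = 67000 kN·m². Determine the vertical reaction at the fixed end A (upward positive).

Choose R_B as the redundant. The primary structure is the cantilever fixed at A.
Free-end deflection of the primary structure under the applied loading (downward +):
  point load 149.4 at a = 4.5: Pa²(3L − a)/(6EI) = 11345/EI
  triangular load, peak 40.8 at the free end: 11w₀L⁴/(120EI) = 24538/EI
  δ_0 = 35883/EI
Flexibility coefficient — unit upward force at B: δ_{BB} = L³/(3EI) = 243/EI.
With EI = 67000 kN·m²: δ_0 = 0.53557 m and δ_{BB} = 0.003627 m/kN.
Compatibility — the beam at B must follow the support down by 0.02 m: δ_0 − R_B·δ_{BB} = 0.02, so R_B = (0.53557 − 0.02)/0.003627 = 142.2 kN.
Vertical equilibrium: R_A = ΣP − R_B = 333 − 142.2 = 190.8 kN.

R_A = 190.8 kN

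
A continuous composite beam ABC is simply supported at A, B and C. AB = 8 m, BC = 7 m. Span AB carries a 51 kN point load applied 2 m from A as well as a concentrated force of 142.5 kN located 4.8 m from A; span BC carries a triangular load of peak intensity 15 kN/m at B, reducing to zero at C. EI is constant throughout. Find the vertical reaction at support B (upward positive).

R_B = 177.5 kN

Insert a hinge at B; M_B is the redundant, and each span becomes simply supported.
Discontinuity in slope at B on the released structure — sum the simple-span end rotations:
  span AB: point load 51 at a = 2: Pab(L + a)/(6LEI) = 127.5/EI
  span AB: point load 142.5 at a = 4.8: Pab(L + a)/(6LEI) = 583.7/EI
  span BC: triangular load, peak 15: w₀L³/(45EI) = 114.3/EI
  relative rotation θ_0 = (711.2 + 114.3)/EI = 825.5/EI
A unit hogging moment at B produces rotation L₁/(3EI) + L₂/(3EI) = 5/EI.
Slope continuity at B: θ_0 = M_B·5/EI, so M_B = 825.5/5 = 165.1 kN·m (hogging).
Span AB, ΣM about A with M_B applied at B: R_B^{AB}·8 = 786 + 165.1, so R_B^{AB} = 118.9 kN and R_A = 193.5 − 118.9 = 74.61 kN.
Span BC, ΣM about C: R_B^{BC}·7 = 245 + 165.1, so R_B^{BC} = 58.59 kN and R_C = 52.5 − 58.59 = -6.086 kN.
R_B = 118.9 + 58.59 = 177.5 kN.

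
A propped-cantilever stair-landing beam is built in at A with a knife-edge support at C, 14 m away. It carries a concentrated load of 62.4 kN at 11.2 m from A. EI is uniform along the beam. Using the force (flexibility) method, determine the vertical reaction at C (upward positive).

Remove the prop at C; the released (primary) structure is a cantilever built in at A.
Primary-structure tip deflection at C by superposition:
  point load 62.4 at a = 11.2: Pa²(3L − a)/(6EI) = 40181/EI
Tip deflection under a unit load at C: L³/(3EI) = 914.7/EI.
Compatibility at C: δ_0 − R_C·δ_{CC} = 0, so R_C = 40181/914.7 = 43.93 kN.

R_C = 43.93 kN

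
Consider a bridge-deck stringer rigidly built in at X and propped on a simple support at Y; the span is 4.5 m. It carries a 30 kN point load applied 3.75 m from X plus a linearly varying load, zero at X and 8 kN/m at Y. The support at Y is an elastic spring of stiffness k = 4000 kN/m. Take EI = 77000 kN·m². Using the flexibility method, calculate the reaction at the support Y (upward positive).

R_Y = 19.87 kN

Remove the prop at Y; the released (primary) structure is a cantilever built in at X.
Free-end deflection of the primary structure under the applied loading (downward +):
  point load 30 at a = 3.75: Pa²(3L − a)/(6EI) = 685.5/EI
  triangular load, peak 8 at the free end: 11w₀L⁴/(120EI) = 300.7/EI
  δ_0 = 986.3/EI
Flexibility coefficient — unit upward force at Y: δ_{YY} = L³/(3EI) = 30.38/EI.
With EI = 77000 kN·m²: δ_0 = 0.012809 m and δ_{YY} = 0.000394 m/kN.
Compatibility — the spring shortens by R_Y/k under the reaction it provides: δ_0 − R_Y·δ_{YY} = R_Y/k. With 1/k = 0.00025 m/kN, R_Y = δ_0 / (δ_{YY} + 1/k) = 0.012809 / (0.000394 + 0.00025) = 19.87 kN.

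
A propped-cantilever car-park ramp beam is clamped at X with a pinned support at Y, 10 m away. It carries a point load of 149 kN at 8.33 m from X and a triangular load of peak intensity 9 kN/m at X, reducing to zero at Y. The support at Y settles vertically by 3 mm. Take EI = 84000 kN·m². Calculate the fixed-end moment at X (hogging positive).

M_X = 188.5 kN·m

Take the reaction at Y as the redundant and release it; the primary structure is a cantilever fixed at X.
Downward deflection at the released point Y due to the loads:
  point load 149 at a = 8.33: Pa²(3L − a)/(6EI) = 37341/EI
  triangular load, peak 9 at the fixed end: w₀L⁴/(30EI) = 3000/EI
  δ_0 = 40341/EI
Tip deflection under a unit load at Y: L³/(3EI) = 333.3/EI.
With EI = 84000 kN·m²: δ_0 = 0.48025 m and δ_{YY} = 0.003968 m/kN.
Compatibility — the beam at Y must follow the support down by 0.003 m: δ_0 − R_Y·δ_{YY} = 0.003, so R_Y = (0.48025 − 0.003)/0.003968 = 120.3 kN.
Moment equilibrium about X: M_X = Σ(load moments about X) − R_Y·L = 1391 − 120.3×10 = 188.5 kN·m.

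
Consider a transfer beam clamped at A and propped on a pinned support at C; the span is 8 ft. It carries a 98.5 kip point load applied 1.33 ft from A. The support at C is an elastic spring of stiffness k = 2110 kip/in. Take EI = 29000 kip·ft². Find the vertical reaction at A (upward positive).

R_A = 94.67 kip

Take the reaction at C as the redundant and release it; the primary structure is a cantilever fixed at A.
Primary-structure tip deflection at C by superposition:
  point load 98.5 at a = 1.33: Pa²(3L − a)/(6EI) = 658.3/EI
Tip deflection under a unit load at C: L³/(3EI) = 170.7/EI.
With EI = 29000 kip·ft²: δ_0 = 0.022701 ft and δ_{CC} = 0.005885 ft/kip.
Compatibility — the spring shortens by R_C/k under the reaction it provides: δ_0 − R_C·δ_{CC} = R_C/k. With 1/k = 1/(2110×12) ft/kip = 0.000039 ft/kip, R_C = δ_0 / (δ_{CC} + 1/k) = 0.022701 / (0.005885 + 0.000039) = 3.832 kip.
Vertical equilibrium: R_A = ΣP − R_C = 98.5 − 3.832 = 94.67 kip.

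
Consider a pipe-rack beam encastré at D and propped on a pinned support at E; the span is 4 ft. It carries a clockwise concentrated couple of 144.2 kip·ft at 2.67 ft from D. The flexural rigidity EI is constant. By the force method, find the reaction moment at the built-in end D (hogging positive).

M_D = -48.19 kip·ft

Choose R_E as the redundant. The primary structure is the cantilever fixed at D.
Deflection at E on the released cantilever, summing each load's contribution:
  clockwise couple 144.2 at a = 2.67: M₀a(2L − a)/(2EI) = 1026/EI
Tip deflection under a unit load at E: L³/(3EI) = 21.33/EI.
Compatibility at E: δ_0 − R_E·δ_{EE} = 0, so R_E = 1026/21.33 = 48.1 kip.
Moment equilibrium about D: M_D = Σ(load moments about D) − R_E·L = 144.2 − 48.1×4 = -48.19 kip·ft.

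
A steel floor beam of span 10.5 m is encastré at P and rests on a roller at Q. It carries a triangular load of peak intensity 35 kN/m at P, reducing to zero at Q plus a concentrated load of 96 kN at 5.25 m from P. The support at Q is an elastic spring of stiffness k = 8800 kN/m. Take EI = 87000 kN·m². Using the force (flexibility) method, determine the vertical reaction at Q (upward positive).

R_Q = 65.08 kN

Remove the prop at Q; the released (primary) structure is a cantilever built in at P.
Primary-structure tip deflection at Q by superposition:
  triangular load, peak 35 at the fixed end: w₀L⁴/(30EI) = 14181/EI
  point load 96 at a = 5.25: Pa²(3L − a)/(6EI) = 11576/EI
  δ_0 = 25757/EI
Flexibility coefficient — unit upward force at Q: δ_{QQ} = L³/(3EI) = 385.9/EI.
With EI = 87000 kN·m²: δ_0 = 0.29606 m and δ_{QQ} = 0.004435 m/kN.
Compatibility — the spring shortens by R_Q/k under the reaction it provides: δ_0 − R_Q·δ_{QQ} = R_Q/k. With 1/k = 0.000114 m/kN, R_Q = δ_0 / (δ_{QQ} + 1/k) = 0.29606 / (0.004435 + 0.000114) = 65.08 kN.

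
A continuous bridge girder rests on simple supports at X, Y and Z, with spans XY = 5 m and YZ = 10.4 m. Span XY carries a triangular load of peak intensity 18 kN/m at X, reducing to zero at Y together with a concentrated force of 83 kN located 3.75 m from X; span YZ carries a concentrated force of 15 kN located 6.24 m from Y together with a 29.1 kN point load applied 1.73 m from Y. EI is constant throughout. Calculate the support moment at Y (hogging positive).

M_Y = 74.31 kN·m

Release continuity at Y by inserting a hinge; the redundant is the internal moment M_Y. The primary structure is two simply-supported spans XY and YZ.
Rotations at Y on the released spans (each span's end-slope, ×1/EI):
  span XY: triangular load, peak 18: 7w₀L³/(360EI) = 43.75/EI
  span XY: point load 83 at a = 3.75: Pab(L + a)/(6LEI) = 113.5/EI
  span YZ: point load 15 at a = 6.24: Pab(L + b)/(6LEI) = 90.85/EI
  span YZ: point load 29.1 at a = 1.73: Pab(L + b)/(6LEI) = 133.4/EI
  relative rotation θ_0 = (157.2 + 224.2)/EI = 381.5/EI
A unit hogging moment at Y produces rotation L₁/(3EI) + L₂/(3EI) = 5.133/EI.
Slope continuity at Y: θ_0 = M_Y·5.133/EI, so M_Y = 381.5/5.133 = 74.31 kN·m (hogging).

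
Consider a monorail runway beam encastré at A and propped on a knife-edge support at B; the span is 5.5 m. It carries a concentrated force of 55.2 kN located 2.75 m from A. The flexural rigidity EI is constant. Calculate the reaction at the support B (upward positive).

Choose R_B as the redundant. The primary structure is the cantilever fixed at A.
Deflection at B on the released cantilever, summing each load's contribution:
  point load 55.2 at a = 2.75: Pa²(3L − a)/(6EI) = 956.7/EI
Tip deflection under a unit load at B: L³/(3EI) = 55.46/EI.
The prop prevents deflection at B: R_B = δ_0/δ_{BB} = 956.7/55.46 = 17.25 kN.

R_B = 17.25 kN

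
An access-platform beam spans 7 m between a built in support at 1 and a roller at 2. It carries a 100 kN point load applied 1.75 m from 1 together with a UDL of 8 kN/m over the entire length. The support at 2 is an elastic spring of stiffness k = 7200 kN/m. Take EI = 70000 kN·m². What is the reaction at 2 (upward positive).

Remove the prop at 2; the released (primary) structure is a cantilever built in at 1.
Deflection at 2 on the released cantilever, summing each load's contribution:
  point load 100 at a = 1.75: Pa²(3L − a)/(6EI) = 982.6/EI
  UDL 8: wL⁴/(8EI) = 2401/EI
  δ_0 = 3384/EI
Flexibility coefficient — unit upward force at 2: δ_{22} = L³/(3EI) = 114.3/EI.
With EI = 70000 kN·m²: δ_0 = 0.048336 m and δ_{22} = 0.001633 m/kN.
Compatibility — the spring shortens by R_2/k under the reaction it provides: δ_0 − R_2·δ_{22} = R_2/k. With 1/k = 0.000139 m/kN, R_2 = δ_0 / (δ_{22} + 1/k) = 0.048336 / (0.001633 + 0.000139) = 27.27 kN.

R_2 = 27.27 kN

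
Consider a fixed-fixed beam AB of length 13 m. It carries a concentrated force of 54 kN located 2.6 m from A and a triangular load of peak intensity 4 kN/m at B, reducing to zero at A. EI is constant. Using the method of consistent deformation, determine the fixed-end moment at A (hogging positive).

Take the two fixed-end moments M_A, M_B as redundants; the released structure is the simple span AB.
On the primary (simply-supported) span, the end slopes from the loading are:
  at A: point load 54 at a = 2.6: Pab(L + b)/(6LEI) = 438/EI
  at B: point load 54 at a = 2.6: Pab(L + a)/(6LEI) = 292/EI
  at A: triangular load, peak 4: 7w₀L³/(360EI) = 170.9/EI
  at B: triangular load, peak 4: w₀L³/(45EI) = 195.3/EI
  θ_A0 = 608.9/EI,  θ_B0 = 487.3/EI
Flexibility coefficients: a unit moment at one end gives L/(3EI) there and L/(6EI) at the far end, so f₁₁ = f₂₂ = 4.333/EI and f₁₂ = f₂₁ = 2.167/EI.
Compatibility — zero rotation at each built-in end:
  4.333 M_A + 2.167 M_B = 608.9
  2.167 M_A + 4.333 M_B = 487.3
Solving the pair gives M_A = 112.4 kN·m and M_B = 56.26 kN·m (hogging).

M_A = 112.4 kN·m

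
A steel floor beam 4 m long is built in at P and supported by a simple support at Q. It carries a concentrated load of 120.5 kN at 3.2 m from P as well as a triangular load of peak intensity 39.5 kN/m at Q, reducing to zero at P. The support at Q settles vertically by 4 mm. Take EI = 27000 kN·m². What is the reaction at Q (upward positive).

Remove the prop at Q; the released (primary) structure is a cantilever built in at P.
Deflection at Q on the released cantilever, summing each load's contribution:
  point load 120.5 at a = 3.2: Pa²(3L − a)/(6EI) = 1810/EI
  triangular load, peak 39.5 at the free end: 11w₀L⁴/(120EI) = 926.9/EI
  δ_0 = 2737/EI
Flexibility coefficient — unit upward force at Q: δ_{QQ} = L³/(3EI) = 21.33/EI.
With EI = 27000 kN·m²: δ_0 = 0.10136 m and δ_{QQ} = 0.00079 m/kN.
Compatibility — the beam at Q must follow the support down by 0.004 m: δ_0 − R_Q·δ_{QQ} = 0.004, so R_Q = (0.10136 − 0.004)/0.00079 = 123.2 kN.

R_Q = 123.2 kN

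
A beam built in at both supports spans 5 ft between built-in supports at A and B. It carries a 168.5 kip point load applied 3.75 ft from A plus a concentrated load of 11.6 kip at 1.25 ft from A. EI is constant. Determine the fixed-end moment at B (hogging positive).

Take the two fixed-end moments M_A, M_B as redundants; the released structure is the simple span AB.
Simple-span end rotations at A and B under the given loads:
  at A: point load 168.5 at a = 3.75: Pab(L + b)/(6LEI) = 164.6/EI
  at B: point load 168.5 at a = 3.75: Pab(L + a)/(6LEI) = 230.4/EI
  at A: point load 11.6 at a = 1.25: Pab(L + b)/(6LEI) = 15.86/EI
  at B: point load 11.6 at a = 1.25: Pab(L + a)/(6LEI) = 11.33/EI
  θ_A0 = 180.4/EI,  θ_B0 = 241.7/EI
Flexibility coefficients: a unit moment at one end gives L/(3EI) there and L/(6EI) at the far end, so f₁₁ = f₂₂ = 1.667/EI and f₁₂ = f₂₁ = 0.8333/EI.
Compatibility — zero rotation at each built-in end:
  1.667 M_A + 0.8333 M_B = 180.4
  0.8333 M_A + 1.667 M_B = 241.7
Solving the pair gives M_A = 47.65 kip·ft and M_B = 121.2 kip·ft (hogging).

M_B = 121.2 kip·ft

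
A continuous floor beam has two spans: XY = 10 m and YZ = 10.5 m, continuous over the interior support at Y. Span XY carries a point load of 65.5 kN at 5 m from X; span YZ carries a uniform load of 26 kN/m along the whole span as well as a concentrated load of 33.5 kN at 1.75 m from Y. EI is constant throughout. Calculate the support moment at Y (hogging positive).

M_Y = 266.4 kN·m

Release continuity at Y by inserting a hinge; the redundant is the internal moment M_Y. The primary structure is two simply-supported spans XY and YZ.
End slopes at the hinge Y, treating each span as simply supported:
  span XY: point load 65.5 at a = 5: Pab(L + a)/(6LEI) = 409.4/EI
  span YZ: UDL 26: wL³/(24EI) = 1254/EI
  span YZ: point load 33.5 at a = 1.75: Pab(L + b)/(6LEI) = 156.7/EI
  relative rotation θ_0 = (409.4 + 1411)/EI = 1820/EI
A unit hogging moment at Y produces rotation L₁/(3EI) + L₂/(3EI) = 6.833/EI.
Compatibility: M_Y·(L₁+L₂)/(3EI) = θ_0, giving M_Y = 266.4 kN·m (hogging).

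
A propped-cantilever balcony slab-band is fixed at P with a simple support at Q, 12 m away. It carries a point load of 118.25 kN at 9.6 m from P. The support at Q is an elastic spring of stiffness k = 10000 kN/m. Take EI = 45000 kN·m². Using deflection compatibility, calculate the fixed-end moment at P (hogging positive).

Release the roller at Q. Primary structure: cantilever fixed at P.
Free-end deflection of the primary structure under the applied loading (downward +):
  point load 118.25 at a = 9.6: Pa²(3L − a)/(6EI) = 47951/EI
Tip deflection under a unit load at Q: L³/(3EI) = 576/EI.
With EI = 45000 kN·m²: δ_0 = 1.0656 m and δ_{QQ} = 0.0128 m/kN.
Compatibility — the spring shortens by R_Q/k under the reaction it provides: δ_0 − R_Q·δ_{QQ} = R_Q/k. With 1/k = 0.0001 m/kN, R_Q = δ_0 / (δ_{QQ} + 1/k) = 1.0656 / (0.0128 + 0.0001) = 82.6 kN.
Moment equilibrium about P: M_P = Σ(load moments about P) − R_Q·L = 1135 − 82.6×12 = 144 kN·m.

M_P = 144 kN·m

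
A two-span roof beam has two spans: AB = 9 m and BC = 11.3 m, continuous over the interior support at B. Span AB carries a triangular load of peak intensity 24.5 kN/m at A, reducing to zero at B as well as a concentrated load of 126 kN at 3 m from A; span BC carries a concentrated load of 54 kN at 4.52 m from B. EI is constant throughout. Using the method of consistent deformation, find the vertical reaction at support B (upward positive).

R_B = 149.3 kN

Take M_B as the redundant. Released structure: two simple spans AB and BC with a hinge at B.
End slopes at the hinge B, treating each span as simply supported:
  span AB: triangular load, peak 24.5: 7w₀L³/(360EI) = 347.3/EI
  span AB: point load 126 at a = 3: Pab(L + a)/(6LEI) = 504/EI
  span BC: point load 54 at a = 4.52: Pab(L + b)/(6LEI) = 441.3/EI
  relative rotation θ_0 = (851.3 + 441.3)/EI = 1293/EI
A unit hogging moment at B produces rotation L₁/(3EI) + L₂/(3EI) = 6.767/EI.
Compatibility: M_B·(L₁+L₂)/(3EI) = θ_0, giving M_B = 191 kN·m (hogging).
Span AB, ΣM about A with M_B applied at B: R_B^{AB}·9 = 708.8 + 191, so R_B^{AB} = 99.97 kN and R_A = 236.2 − 99.97 = 136.3 kN.
Span BC, ΣM about C: R_B^{BC}·11.3 = 366.1 + 191, so R_B^{BC} = 49.3 kN and R_C = 54 − 49.3 = 4.695 kN.
R_B = 99.97 + 49.3 = 149.3 kN.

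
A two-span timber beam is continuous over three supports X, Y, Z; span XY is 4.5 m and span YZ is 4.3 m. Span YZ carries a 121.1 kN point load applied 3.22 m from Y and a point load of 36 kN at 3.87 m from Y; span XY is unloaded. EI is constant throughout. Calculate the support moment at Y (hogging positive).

Release continuity at Y by inserting a hinge; the redundant is the internal moment M_Y. The primary structure is two simply-supported spans XY and YZ.
End slopes at the hinge Y, treating each span as simply supported:
  span YZ: point load 121.1 at a = 3.22: Pab(L + b)/(6LEI) = 87.82/EI
  span YZ: point load 36 at a = 3.87: Pab(L + b)/(6LEI) = 10.98/EI
  relative rotation θ_0 = (0 + 98.8)/EI = 98.8/EI
A unit hogging moment at Y produces rotation L₁/(3EI) + L₂/(3EI) = 2.933/EI.
Compatibility: M_Y·(L₁+L₂)/(3EI) = θ_0, giving M_Y = 33.68 kN·m (hogging).

M_Y = 33.68 kN·m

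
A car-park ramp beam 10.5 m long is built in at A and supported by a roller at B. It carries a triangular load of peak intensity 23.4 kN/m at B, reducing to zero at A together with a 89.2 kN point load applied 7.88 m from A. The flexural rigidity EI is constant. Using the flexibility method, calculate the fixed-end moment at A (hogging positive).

Take the reaction at B as the redundant and release it; the primary structure is a cantilever fixed at A.
Downward deflection at the released point B due to the loads:
  triangular load, peak 23.4 at the free end: 11w₀L⁴/(120EI) = 26073/EI
  point load 89.2 at a = 7.88: Pa²(3L − a)/(6EI) = 21804/EI
  δ_0 = 47877/EI
Tip deflection under a unit load at B: L³/(3EI) = 385.9/EI.
Compatibility at B: δ_0 − R_B·δ_{BB} = 0, so R_B = 47877/385.9 = 124.1 kN.
Moment equilibrium about A: M_A = Σ(load moments about A) − R_B·L = 1563 − 124.1×10.5 = 260.1 kN·m.

M_A = 260.1 kN·m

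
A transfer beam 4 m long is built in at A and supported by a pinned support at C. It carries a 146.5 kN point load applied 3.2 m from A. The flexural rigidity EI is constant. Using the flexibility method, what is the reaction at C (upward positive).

Remove the prop at C; the released (primary) structure is a cantilever built in at A.
Deflection at C on the released cantilever, summing each load's contribution:
  point load 146.5 at a = 3.2: Pa²(3L − a)/(6EI) = 2200/EI
Flexibility coefficient — unit upward force at C: δ_{CC} = L³/(3EI) = 21.33/EI.
Compatibility at C: δ_0 − R_C·δ_{CC} = 0, so R_C = 2200/21.33 = 103.1 kN.

R_C = 103.1 kN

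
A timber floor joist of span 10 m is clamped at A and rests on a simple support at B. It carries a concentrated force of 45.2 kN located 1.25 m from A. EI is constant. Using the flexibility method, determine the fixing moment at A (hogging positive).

M_A = 46.35 kN·m

Remove the prop at B; the released (primary) structure is a cantilever built in at A.
Free-end deflection of the primary structure under the applied loading (downward +):
  point load 45.2 at a = 1.25: Pa²(3L − a)/(6EI) = 338.4/EI
Flexibility coefficient — unit upward force at B: δ_{BB} = L³/(3EI) = 333.3/EI.
The prop prevents deflection at B: R_B = δ_0/δ_{BB} = 338.4/333.3 = 1.015 kN.
Moment equilibrium about A: M_A = Σ(load moments about A) − R_B·L = 56.5 − 1.015×10 = 46.35 kN·m.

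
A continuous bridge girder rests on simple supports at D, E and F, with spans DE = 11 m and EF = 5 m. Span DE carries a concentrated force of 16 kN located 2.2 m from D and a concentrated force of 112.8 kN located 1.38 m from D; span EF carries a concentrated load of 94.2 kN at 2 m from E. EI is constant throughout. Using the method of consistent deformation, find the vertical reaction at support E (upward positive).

Insert a hinge at E; M_E is the redundant, and each span becomes simply supported.
Rotations at E on the released spans (each span's end-slope, ×1/EI):
  span DE: point load 16 at a = 2.2: Pab(L + a)/(6LEI) = 61.95/EI
  span DE: point load 112.8 at a = 1.38: Pab(L + a)/(6LEI) = 280.9/EI
  span EF: point load 94.2 at a = 2: Pab(L + b)/(6LEI) = 150.7/EI
  relative rotation θ_0 = (342.8 + 150.7)/EI = 493.6/EI
A unit hogging moment at E produces rotation L₁/(3EI) + L₂/(3EI) = 5.333/EI.
Slope continuity at E: θ_0 = M_E·5.333/EI, so M_E = 493.6/5.333 = 92.54 kN·m (hogging).
Span DE, ΣM about D with M_E applied at E: R_E^{DE}·11 = 190.9 + 92.54, so R_E^{DE} = 25.76 kN and R_D = 128.8 − 25.76 = 103 kN.
Span EF, ΣM about F: R_E^{EF}·5 = 282.6 + 92.54, so R_E^{EF} = 75.03 kN and R_F = 94.2 − 75.03 = 19.17 kN.
R_E = 25.76 + 75.03 = 100.8 kN.

R_E = 100.8 kN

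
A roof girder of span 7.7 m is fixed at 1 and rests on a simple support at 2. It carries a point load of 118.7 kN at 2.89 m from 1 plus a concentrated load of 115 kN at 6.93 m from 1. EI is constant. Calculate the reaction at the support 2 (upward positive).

R_2 = 119.8 kN

Release the roller at 2. Primary structure: cantilever fixed at 1.
Free-end deflection of the primary structure under the applied loading (downward +):
  point load 118.7 at a = 2.89: Pa²(3L − a)/(6EI) = 3339/EI
  point load 115 at a = 6.93: Pa²(3L − a)/(6EI) = 14884/EI
  δ_0 = 18223/EI
Flexibility coefficient — unit upward force at 2: δ_{22} = L³/(3EI) = 152.2/EI.
Compatibility at 2: δ_0 − R_2·δ_{22} = 0, so R_2 = 18223/152.2 = 119.8 kN.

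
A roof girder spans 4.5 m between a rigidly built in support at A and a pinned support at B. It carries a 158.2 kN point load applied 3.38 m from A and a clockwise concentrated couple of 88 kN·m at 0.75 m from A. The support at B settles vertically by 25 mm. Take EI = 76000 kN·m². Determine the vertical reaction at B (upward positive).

Choose R_B as the redundant. The primary structure is the cantilever fixed at A.
Free-end deflection of the primary structure under the applied loading (downward +):
  point load 158.2 at a = 3.38: Pa²(3L − a)/(6EI) = 3048/EI
  clockwise couple 88 at a = 0.75: M₀a(2L − a)/(2EI) = 272.2/EI
  δ_0 = 3321/EI
Tip deflection under a unit load at B: L³/(3EI) = 30.38/EI.
With EI = 76000 kN·m²: δ_0 = 0.043693 m and δ_{BB} = 0.0004 m/kN.
Compatibility — the beam at B must follow the support down by 0.025 m: δ_0 − R_B·δ_{BB} = 0.025, so R_B = (0.043693 − 0.025)/0.0004 = 46.77 kN.

R_B = 46.77 kN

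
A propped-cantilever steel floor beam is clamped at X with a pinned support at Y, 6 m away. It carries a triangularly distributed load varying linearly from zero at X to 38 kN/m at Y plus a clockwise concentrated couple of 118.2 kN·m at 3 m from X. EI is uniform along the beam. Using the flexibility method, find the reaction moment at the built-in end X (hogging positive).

Take the reaction at Y as the redundant and release it; the primary structure is a cantilever fixed at X.
Free-end deflection of the primary structure under the applied loading (downward +):
  triangular load, peak 38 at the free end: 11w₀L⁴/(120EI) = 4514/EI
  clockwise couple 118.2 at a = 3: M₀a(2L − a)/(2EI) = 1596/EI
  δ_0 = 6110/EI
Flexibility coefficient — unit upward force at Y: δ_{YY} = L³/(3EI) = 72/EI.
The prop prevents deflection at Y: R_Y = δ_0/δ_{YY} = 6110/72 = 84.86 kN.
Moment equilibrium about X: M_X = Σ(load moments about X) − R_Y·L = 574.2 − 84.86×6 = 65.03 kN·m.

M_X = 65.03 kN·m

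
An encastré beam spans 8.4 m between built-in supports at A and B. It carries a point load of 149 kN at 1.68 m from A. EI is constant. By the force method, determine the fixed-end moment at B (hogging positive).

Take the two fixed-end moments M_A, M_B as redundants; the released structure is the simple span AB.
Simple-span end rotations at A and B under the given loads:
  at A: point load 149 at a = 1.68: Pab(L + b)/(6LEI) = 504.6/EI
  at B: point load 149 at a = 1.68: Pab(L + a)/(6LEI) = 336.4/EI
  θ_A0 = 504.6/EI,  θ_B0 = 336.4/EI
Flexibility coefficients: a unit moment at one end gives L/(3EI) there and L/(6EI) at the far end, so f₁₁ = f₂₂ = 2.8/EI and f₁₂ = f₂₁ = 1.4/EI.
Compatibility — zero rotation at each built-in end:
  2.8 M_A + 1.4 M_B = 504.6
  1.4 M_A + 2.8 M_B = 336.4
Solving the pair gives M_A = 160.2 kN·m and M_B = 40.05 kN·m (hogging).

M_B = 40.05 kN·m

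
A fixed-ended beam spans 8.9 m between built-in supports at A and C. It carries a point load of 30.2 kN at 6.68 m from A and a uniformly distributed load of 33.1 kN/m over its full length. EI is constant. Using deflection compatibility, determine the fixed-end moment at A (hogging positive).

Take the two fixed-end moments M_A, M_C as redundants; the released structure is the simple span AC.
End rotations of the released simple span under the applied load (×1/EI):
  at A: point load 30.2 at a = 6.68: Pab(L + b)/(6LEI) = 93.26/EI
  at C: point load 30.2 at a = 6.68: Pab(L + a)/(6LEI) = 130.7/EI
  at A: UDL 33.1: wL³/(24EI) = 972.3/EI
  at C: UDL 33.1: wL³/(24EI) = 972.3/EI
  θ_A0 = 1066/EI,  θ_C0 = 1103/EI
Flexibility coefficients: a unit moment at one end gives L/(3EI) there and L/(6EI) at the far end, so f₁₁ = f₂₂ = 2.967/EI and f₁₂ = f₂₁ = 1.483/EI.
Compatibility — zero rotation at each built-in end:
  2.967 M_A + 1.483 M_C = 1066
  1.483 M_A + 2.967 M_C = 1103
Solving the pair gives M_A = 231 kN·m and M_C = 256.3 kN·m (hogging).

M_A = 231 kN·m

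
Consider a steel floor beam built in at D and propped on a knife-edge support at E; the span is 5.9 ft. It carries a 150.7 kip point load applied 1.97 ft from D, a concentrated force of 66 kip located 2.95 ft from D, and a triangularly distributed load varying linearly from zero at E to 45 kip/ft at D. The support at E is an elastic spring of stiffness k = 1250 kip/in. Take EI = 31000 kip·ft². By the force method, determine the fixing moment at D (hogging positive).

M_D = 354.2 kip·ft

Release the roller at E. Primary structure: cantilever fixed at D.
Primary-structure tip deflection at E by superposition:
  point load 150.7 at a = 1.97: Pa²(3L − a)/(6EI) = 1533/EI
  point load 66 at a = 2.95: Pa²(3L − a)/(6EI) = 1412/EI
  triangular load, peak 45 at the fixed end: w₀L⁴/(30EI) = 1818/EI
  δ_0 = 4763/EI
Flexibility coefficient — unit upward force at E: δ_{EE} = L³/(3EI) = 68.46/EI.
With EI = 31000 kip·ft²: δ_0 = 0.15364 ft and δ_{EE} = 0.002208 ft/kip.
Compatibility — the spring shortens by R_E/k under the reaction it provides: δ_0 − R_E·δ_{EE} = R_E/k. With 1/k = 1/(1250×12) ft/kip = 0.000067 ft/kip, R_E = δ_0 / (δ_{EE} + 1/k) = 0.15364 / (0.002208 + 0.000067) = 67.53 kip.
Moment equilibrium about D: M_D = Σ(load moments about D) − R_E·L = 752.7 − 67.53×5.9 = 354.2 kip·ft.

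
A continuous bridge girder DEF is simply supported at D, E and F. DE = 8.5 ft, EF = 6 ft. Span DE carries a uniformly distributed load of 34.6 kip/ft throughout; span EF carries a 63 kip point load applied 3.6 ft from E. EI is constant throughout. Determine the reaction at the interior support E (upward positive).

Insert a hinge at E; M_E is the redundant, and each span becomes simply supported.
Discontinuity in slope at E on the released structure — sum the simple-span end rotations:
  span DE: UDL 34.6: wL³/(24EI) = 885.4/EI
  span EF: point load 63 at a = 3.6: Pab(L + b)/(6LEI) = 127/EI
  relative rotation θ_0 = (885.4 + 127)/EI = 1012/EI
A unit hogging moment at E produces rotation L₁/(3EI) + L₂/(3EI) = 4.833/EI.
Compatibility: M_E·(L₁+L₂)/(3EI) = θ_0, giving M_E = 209.5 kip·ft (hogging).
Span DE, ΣM about D with M_E applied at E: R_E^{DE}·8.5 = 1250 + 209.5, so R_E^{DE} = 171.7 kip and R_D = 294.1 − 171.7 = 122.4 kip.
Span EF, ΣM about F: R_E^{EF}·6 = 151.2 + 209.5, so R_E^{EF} = 60.11 kip and R_F = 63 − 60.11 = 2.891 kip.
R_E = 171.7 + 60.11 = 231.8 kip.

R_E = 231.8 kip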